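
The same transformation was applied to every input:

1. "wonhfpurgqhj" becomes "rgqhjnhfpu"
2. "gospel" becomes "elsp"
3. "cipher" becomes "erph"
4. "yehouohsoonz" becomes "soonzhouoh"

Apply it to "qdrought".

ghtrou

Each output is the input with this applied: delete the first 2 characters, then swap the front and back halves of the string.
Starting from "qdrought": after the first operation, "rought"; after the second, "ghtrou".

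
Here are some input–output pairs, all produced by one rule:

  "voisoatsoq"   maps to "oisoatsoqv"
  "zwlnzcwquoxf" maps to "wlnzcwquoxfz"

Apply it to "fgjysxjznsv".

gjysxjznsvf

The transformation: move the first character to the end.
Doing the same to "fgjysxjznsv": "gjysxjznsvf".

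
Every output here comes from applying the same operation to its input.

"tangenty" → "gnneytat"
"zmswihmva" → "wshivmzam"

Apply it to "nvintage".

niategvn

The transformation: move the first 2 characters to the end (rotate left by 2), then swap each adjacent pair of characters (1↔2, 3↔4, ...).
"nvintage" → "niategvn".
(Check on "zmswihmva": → "swihmvazm" → "wshivmzam" ✓)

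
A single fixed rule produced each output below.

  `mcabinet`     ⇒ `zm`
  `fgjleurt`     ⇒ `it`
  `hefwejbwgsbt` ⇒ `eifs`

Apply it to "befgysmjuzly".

ertx

The pattern: keep one character in every 3, starting at position 3 (positions 3rd, 6th, 9th, ...), then shift every letter 1 place backward in the alphabet (wrapping around).
Working it through for "befgysmjuzly": intermediate "fsuy", final "ertx".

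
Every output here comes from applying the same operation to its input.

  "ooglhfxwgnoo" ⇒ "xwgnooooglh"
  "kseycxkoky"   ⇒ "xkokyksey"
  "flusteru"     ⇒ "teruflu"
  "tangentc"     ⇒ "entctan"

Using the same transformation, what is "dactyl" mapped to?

The rule is to swap the front and back halves of the string, then delete the last character.
Applying that to "dactyl" gives "tylda".

tylda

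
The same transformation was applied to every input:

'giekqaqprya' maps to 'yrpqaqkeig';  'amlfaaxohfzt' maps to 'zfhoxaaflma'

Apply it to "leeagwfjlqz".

In each case the input is transformed by: delete the last character, then reverse the string.
So "leeagwfjlqz" becomes "qljfwgaeel".

qljfwgaeel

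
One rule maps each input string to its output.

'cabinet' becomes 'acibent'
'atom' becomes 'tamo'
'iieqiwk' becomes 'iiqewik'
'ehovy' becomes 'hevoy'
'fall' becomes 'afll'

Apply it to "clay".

Each output is the input with this applied: swap each adjacent pair of characters (1↔2, 3↔4, ...).
Applying that to "clay" gives "lcya".

lcya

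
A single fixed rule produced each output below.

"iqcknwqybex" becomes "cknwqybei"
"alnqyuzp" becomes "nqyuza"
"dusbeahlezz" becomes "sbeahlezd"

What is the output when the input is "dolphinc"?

Rule — swap the first and last characters, then delete the first 2 characters.
On "dolphinc" that produces "lphind".

lphind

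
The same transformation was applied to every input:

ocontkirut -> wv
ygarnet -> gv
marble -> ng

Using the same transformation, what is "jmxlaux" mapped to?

wz

The transformation: shift every letter 2 places forward in the alphabet (wrapping around), then keep only the last 2 characters.
"jmxlaux" → "lozncwz" → "wz".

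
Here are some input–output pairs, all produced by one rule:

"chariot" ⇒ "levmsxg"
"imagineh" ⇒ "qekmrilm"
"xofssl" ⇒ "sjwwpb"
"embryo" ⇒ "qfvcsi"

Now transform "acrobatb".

gvsfexfe

Each output is the input with this applied: move the first character to the end, then shift every letter 4 places forward in the alphabet (wrapping around).
For "acrobatb", step one produces "crobatba"; step two turns that into "gvsfexfe".
(Check on "embryo": → "mbryoe" → "qfvcsi" ✓)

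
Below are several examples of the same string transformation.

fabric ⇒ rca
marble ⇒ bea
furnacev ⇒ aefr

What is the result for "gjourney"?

What's happening: swap the front and back halves of the string, then keep every other character starting from the first (positions 1st, 3rd, 5th, ...).
On "gjourney" that produces "rego".

rego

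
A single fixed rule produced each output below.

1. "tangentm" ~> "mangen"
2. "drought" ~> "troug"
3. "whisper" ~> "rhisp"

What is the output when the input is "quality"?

The pattern: swap the first and last characters, then delete the last 2 characters.
Starting from "quality": after the first operation, "yualitq"; after the second, "yuali".

yuali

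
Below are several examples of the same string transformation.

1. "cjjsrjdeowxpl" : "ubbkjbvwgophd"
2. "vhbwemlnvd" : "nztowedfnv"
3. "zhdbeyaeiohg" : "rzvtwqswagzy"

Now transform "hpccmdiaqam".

zhuuevasise

Each output is the input with this applied: shift every letter 8 places backward in the alphabet (wrapping around).
Applying that to "hpccmdiaqam" gives "zhuuevasise".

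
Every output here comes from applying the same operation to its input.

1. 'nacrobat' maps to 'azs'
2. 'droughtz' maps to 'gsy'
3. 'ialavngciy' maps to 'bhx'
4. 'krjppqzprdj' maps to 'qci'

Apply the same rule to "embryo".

qxn

Each output is the input with this applied: shift every letter 1 place backward in the alphabet (wrapping around), then keep only the last 3 characters.
Applying both steps to "embryo": "dlaqxn", then "qxn".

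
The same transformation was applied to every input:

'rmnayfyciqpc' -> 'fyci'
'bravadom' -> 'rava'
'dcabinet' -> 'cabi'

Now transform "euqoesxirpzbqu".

The transformation: move the last 3 characters to the front (rotate right by 3), then keep only the last 4 characters.
Applying both steps to "euqoesxirpzbqu": "bqueuqoesxirpz", then "irpz".

irpz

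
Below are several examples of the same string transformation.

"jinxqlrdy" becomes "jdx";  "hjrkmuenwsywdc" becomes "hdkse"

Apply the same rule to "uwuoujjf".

ujo

In each case the input is transformed by: take characters alternately from the front and the back (1st, last, 2nd, 2nd-last, ...), then keep one character in every 3, starting at position 1 (positions 1st, 4th, 7th, ...).
"uwuoujjf" → "ufwjujou" → "ujo".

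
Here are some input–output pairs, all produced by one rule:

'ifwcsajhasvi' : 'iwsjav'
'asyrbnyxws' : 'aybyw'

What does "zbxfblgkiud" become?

zxbgid

The rule is to keep every other character starting from the first (positions 1st, 3rd, 5th, ...).
For "zbxfblgkiud" the result is "zxbgid".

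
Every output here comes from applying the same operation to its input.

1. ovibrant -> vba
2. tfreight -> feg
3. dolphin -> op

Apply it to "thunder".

Looking at the pairs, the operation is to delete the last 2 characters, then keep every other character starting from the second (positions 2nd, 4th, 6th, ...).
For "thunder", step one produces "thund"; step two turns that into "hn".

hn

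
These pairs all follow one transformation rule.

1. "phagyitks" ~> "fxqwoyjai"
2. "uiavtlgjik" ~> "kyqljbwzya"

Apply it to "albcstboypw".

qbrsijreofm

Each output is the input with this applied: shift every letter 10 places backward in the alphabet (wrapping around).
For "albcstboypw" the result is "qbrsijreofm".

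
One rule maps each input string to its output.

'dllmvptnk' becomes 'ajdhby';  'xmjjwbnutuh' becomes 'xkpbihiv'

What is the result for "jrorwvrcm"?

The pattern: delete the first 3 characters, then shift every letter 12 places backward in the alphabet (wrapping around).
"jrorwvrcm" → "rwvrcm" → "fkjfqa".

fkjfqa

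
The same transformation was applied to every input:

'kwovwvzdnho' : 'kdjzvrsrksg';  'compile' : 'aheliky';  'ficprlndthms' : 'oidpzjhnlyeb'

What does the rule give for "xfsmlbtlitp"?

Each output is the input with this applied: reverse the string, then shift every letter 4 places backward in the alphabet (wrapping around).
Starting from "xfsmlbtlitp": after the first operation, "ptiltblmsfx"; after the second, "lpehpxhiobt".

lpehpxhiobt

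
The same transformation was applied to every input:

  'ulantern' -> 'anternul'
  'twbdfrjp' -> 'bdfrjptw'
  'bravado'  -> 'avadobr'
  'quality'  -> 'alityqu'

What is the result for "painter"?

Looking at the pairs, the operation is to move the first 2 characters to the end (rotate left by 2).
"painter" → "interpa".

interpa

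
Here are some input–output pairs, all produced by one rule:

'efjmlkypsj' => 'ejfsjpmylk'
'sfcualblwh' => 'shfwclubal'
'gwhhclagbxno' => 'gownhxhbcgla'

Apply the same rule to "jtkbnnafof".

jftokfbann

The transformation: take characters alternately from the front and the back (1st, last, 2nd, 2nd-last, ...).
Applying that to "jtkbnnafof" gives "jftokfbann".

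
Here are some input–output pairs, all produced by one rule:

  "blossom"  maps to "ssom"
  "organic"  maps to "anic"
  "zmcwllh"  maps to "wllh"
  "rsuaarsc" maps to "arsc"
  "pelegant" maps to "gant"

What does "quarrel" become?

In each case the input is transformed by: keep only the last 4 characters.
So "quarrel" becomes "rrel".

rrel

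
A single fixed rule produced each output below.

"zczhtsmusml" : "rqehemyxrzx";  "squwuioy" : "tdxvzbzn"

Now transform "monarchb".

mgrtsfwh

The transformation: move the last 2 characters to the front (rotate right by 2), then shift every letter 5 places forward in the alphabet (wrapping around).
On "monarchb": the first step gives "hbmonarc", and the second then gives "mgrtsfwh".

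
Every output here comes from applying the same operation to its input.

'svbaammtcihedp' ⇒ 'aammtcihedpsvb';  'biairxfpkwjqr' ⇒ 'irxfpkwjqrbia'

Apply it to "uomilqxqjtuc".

ilqxqjtucuom

The rule is to move the first 3 characters to the end (rotate left by 3).
Applying that to "uomilqxqjtuc" gives "ilqxqjtucuom".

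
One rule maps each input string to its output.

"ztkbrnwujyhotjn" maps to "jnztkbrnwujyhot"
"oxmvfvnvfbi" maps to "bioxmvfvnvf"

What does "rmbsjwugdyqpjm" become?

jmrmbsjwugdyqp

Each output is the input with this applied: move the last 2 characters to the front (rotate right by 2).
Applying that to "rmbsjwugdyqpjm" gives "jmrmbsjwugdyqp".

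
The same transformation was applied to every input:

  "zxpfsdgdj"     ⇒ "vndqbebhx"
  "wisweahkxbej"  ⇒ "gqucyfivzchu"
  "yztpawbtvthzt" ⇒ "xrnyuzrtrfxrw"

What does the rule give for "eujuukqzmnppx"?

Looking at the pairs, the operation is to move the first character to the end, then shift every letter 2 places backward in the alphabet (wrapping around).
On "eujuukqzmnppx": the first step gives "ujuukqzmnppxe", and the second then gives "shssioxklnnvc".
(Check on "wisweahkxbej": → "isweahkxbejw" → "gqucyfivzchu" ✓)

shssioxklnnvc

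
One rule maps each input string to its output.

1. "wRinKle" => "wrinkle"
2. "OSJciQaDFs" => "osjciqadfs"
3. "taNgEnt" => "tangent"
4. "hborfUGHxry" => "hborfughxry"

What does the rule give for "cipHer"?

cipher

The pattern: convert every letter to lowercase.
So "cipHer" becomes "cipher".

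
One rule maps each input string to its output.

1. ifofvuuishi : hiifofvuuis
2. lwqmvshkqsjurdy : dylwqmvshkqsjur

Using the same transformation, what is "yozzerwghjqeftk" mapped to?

What's happening: move the last 2 characters to the front (rotate right by 2).
On "yozzerwghjqeftk" that produces "tkyozzerwghjqef".

tkyozzerwghjqef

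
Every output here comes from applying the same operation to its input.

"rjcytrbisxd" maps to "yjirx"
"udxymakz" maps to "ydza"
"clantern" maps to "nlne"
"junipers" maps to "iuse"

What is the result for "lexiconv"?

ievo

What's happening: keep every other character starting from the second (positions 2nd, 4th, 6th, ...), then swap each adjacent pair of characters (1↔2, 3↔4, ...).
For "lexiconv", step one produces "eiov"; step two turns that into "ievo".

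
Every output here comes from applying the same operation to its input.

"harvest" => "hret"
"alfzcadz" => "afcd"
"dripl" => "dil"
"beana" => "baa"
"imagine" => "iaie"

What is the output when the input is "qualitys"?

Rule — keep every other character starting from the first (positions 1st, 3rd, 5th, ...).
So "qualitys" becomes "qaiy".

qaiy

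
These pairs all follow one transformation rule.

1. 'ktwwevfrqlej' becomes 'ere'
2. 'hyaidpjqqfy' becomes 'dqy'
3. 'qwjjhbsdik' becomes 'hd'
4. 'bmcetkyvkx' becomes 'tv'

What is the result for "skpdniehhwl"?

nhl

The transformation: delete the first 3 characters, then keep one character in every 3, starting at position 2 (positions 2nd, 5th, 8th, ...).
Starting from "skpdniehhwl": after the first operation, "dniehhwl"; after the second, "nhl".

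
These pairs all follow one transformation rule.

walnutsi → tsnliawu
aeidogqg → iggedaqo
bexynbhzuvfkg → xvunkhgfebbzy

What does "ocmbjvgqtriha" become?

The pattern: sort the characters into reverse alphabetical order, then move the first 2 characters to the end (rotate left by 2).
On "ocmbjvgqtriha": the first step gives "vtrqomjihgcba", and the second then gives "rqomjihgcbavt".

rqomjihgcbavt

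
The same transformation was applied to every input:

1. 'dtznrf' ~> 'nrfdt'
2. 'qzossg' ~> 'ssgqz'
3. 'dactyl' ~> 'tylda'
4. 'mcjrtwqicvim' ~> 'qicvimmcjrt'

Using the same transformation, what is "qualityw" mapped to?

In each case the input is transformed by: swap the front and back halves of the string, then delete the last character.
So "qualityw" becomes "itywqua".

itywqua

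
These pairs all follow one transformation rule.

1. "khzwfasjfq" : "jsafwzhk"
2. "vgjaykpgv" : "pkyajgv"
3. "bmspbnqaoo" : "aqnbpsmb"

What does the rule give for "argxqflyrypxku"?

Rule — reverse the string, then delete the first 2 characters.
Applying both steps to "argxqflyrypxku": "ukxpyrylfqxgra", then "xpyrylfqxgra".

xpyrylfqxgra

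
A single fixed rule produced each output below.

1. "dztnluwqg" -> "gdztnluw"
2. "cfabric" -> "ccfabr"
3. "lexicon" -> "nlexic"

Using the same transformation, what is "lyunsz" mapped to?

In each case the input is transformed by: move the last character to the front, then delete the last character.
Starting from "lyunsz": after the first operation, "zlyuns"; after the second, "zlyun".

zlyun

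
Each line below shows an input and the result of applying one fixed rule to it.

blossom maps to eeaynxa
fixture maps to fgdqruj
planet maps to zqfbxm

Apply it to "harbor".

What's happening: shift every letter 12 places forward in the alphabet (wrapping around), then move the first 3 characters to the end (rotate left by 3).
Working it through for "harbor": intermediate "tmdnad", final "nadtmd".

nadtmd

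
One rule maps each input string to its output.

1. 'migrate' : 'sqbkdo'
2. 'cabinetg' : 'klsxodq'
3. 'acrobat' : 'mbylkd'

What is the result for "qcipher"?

The pattern: delete the first character, then shift every letter 10 places forward in the alphabet (wrapping around).
On "qcipher": the first step gives "cipher", and the second then gives "mszrob".

mszrob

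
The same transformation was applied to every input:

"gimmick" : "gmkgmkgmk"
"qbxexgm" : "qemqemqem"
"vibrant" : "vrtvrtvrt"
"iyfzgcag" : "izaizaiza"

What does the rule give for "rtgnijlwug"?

Rule — keep one character in every 3, starting at position 1 (positions 1st, 4th, 7th, ...), then write the whole string 3 times in a row.
Working it through for "rtgnijlwug": intermediate "rnlg", final "rnlgrnlgrnlg".
(Check on "iyfzgcag": → "iza" → "izaizaiza" ✓)

rnlgrnlgrnlg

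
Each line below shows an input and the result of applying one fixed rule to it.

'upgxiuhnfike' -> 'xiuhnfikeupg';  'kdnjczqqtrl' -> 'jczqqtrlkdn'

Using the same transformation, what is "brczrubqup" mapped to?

zrubqupbrc

Rule — move the first 3 characters to the end (rotate left by 3).
"brczrubqup" → "zrubqupbrc".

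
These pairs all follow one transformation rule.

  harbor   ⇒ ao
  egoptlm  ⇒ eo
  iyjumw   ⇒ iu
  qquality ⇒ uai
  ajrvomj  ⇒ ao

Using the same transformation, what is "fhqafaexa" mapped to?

Looking at the pairs, the operation is to keep only the vowels.
"fhqafaexa" → "aaea".

aaea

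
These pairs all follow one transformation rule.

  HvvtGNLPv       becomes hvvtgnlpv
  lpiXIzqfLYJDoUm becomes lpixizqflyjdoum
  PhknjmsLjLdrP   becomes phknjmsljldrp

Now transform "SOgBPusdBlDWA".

The pattern: convert every letter to lowercase.
Applying that to "SOgBPusdBlDWA" gives "sogbpusdbldwa".

sogbpusdbldwa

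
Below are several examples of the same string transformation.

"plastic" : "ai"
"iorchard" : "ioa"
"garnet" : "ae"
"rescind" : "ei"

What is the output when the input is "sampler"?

The rule is to keep only the vowels.
For "sampler" the result is "ae".

ae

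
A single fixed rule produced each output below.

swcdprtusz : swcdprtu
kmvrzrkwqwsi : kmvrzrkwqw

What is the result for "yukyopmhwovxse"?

Each output is the input with this applied: delete the last 2 characters.
So "yukyopmhwovxse" becomes "yukyopmhwovx".

yukyopmhwovx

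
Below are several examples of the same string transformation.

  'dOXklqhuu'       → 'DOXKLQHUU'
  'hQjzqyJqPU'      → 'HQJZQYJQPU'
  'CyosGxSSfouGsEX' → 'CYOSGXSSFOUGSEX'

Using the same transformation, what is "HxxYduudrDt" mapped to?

HXXYDUUDRDT

The rule is to convert every letter to uppercase.
"HxxYduudrDt" → "HXXYDUUDRDT".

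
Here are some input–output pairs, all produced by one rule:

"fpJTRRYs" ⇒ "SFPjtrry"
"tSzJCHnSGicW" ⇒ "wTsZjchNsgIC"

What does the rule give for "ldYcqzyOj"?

JLDyCQZYo

Each output is the input with this applied: move the last character to the front, then flip the case of every letter.
"ldYcqzyOj" → "jldYcqzyO" → "JLDyCQZYo".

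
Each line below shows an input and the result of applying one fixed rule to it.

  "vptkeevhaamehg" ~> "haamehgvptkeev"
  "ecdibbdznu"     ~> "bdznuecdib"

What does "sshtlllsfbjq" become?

Rule — swap the front and back halves of the string.
Doing the same to "sshtlllsfbjq": "lsfbjqsshtll".

lsfbjqsshtll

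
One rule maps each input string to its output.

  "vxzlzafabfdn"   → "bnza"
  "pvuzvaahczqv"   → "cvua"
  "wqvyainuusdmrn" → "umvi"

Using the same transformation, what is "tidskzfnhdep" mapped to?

The transformation: keep one character in every 3, starting at position 3 (positions 3rd, 6th, 9th, ...), then move the first 2 characters to the end (rotate left by 2).
On "tidskzfnhdep": the first step gives "dzhp", and the second then gives "hpdz".

hpdz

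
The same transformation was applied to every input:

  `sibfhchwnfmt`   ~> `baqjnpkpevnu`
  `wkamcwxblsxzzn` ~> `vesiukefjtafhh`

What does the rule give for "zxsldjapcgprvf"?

In each case the input is transformed by: shift every letter 8 places forward in the alphabet (wrapping around), then move the last character to the front.
"zxsldjapcgprvf" → "hfatlrixkoxzdn" → "nhfatlrixkoxzd".

nhfatlrixkoxzd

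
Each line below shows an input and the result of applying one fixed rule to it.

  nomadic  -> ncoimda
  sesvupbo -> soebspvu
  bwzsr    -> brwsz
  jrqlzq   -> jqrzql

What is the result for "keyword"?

kderyow

Looking at the pairs, the operation is to take characters alternately from the front and the back (1st, last, 2nd, 2nd-last, ...).
On "keyword" that produces "kderyow".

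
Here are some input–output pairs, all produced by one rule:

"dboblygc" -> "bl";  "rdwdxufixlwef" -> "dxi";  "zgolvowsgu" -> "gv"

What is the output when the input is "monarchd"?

Rule — keep one character in every 3, starting at position 2 (positions 2nd, 5th, 8th, ...), then delete the last character.
On "monarchd": the first step gives "ord", and the second then gives "or".

or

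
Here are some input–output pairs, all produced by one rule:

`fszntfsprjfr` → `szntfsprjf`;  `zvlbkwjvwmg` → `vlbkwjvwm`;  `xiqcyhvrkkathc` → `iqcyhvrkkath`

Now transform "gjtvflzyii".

jtvflzyi

Each output is the input with this applied: move the last character to the front, then delete the first 2 characters.
"gjtvflzyii" → "igjtvflzyi" → "jtvflzyi".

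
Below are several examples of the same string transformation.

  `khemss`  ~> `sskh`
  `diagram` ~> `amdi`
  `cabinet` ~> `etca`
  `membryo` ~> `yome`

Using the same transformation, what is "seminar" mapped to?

arse

The pattern: move the last 2 characters to the front (rotate right by 2), then keep only the first 4 characters.
Applying that to "seminar" gives "arse".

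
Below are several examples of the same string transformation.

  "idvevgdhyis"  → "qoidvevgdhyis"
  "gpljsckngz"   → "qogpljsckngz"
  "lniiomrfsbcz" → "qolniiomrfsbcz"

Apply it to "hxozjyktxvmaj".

Looking at the pairs, the operation is to prepend "qo".
On "hxozjyktxvmaj" that produces "qohxozjyktxvmaj".

qohxozjyktxvmaj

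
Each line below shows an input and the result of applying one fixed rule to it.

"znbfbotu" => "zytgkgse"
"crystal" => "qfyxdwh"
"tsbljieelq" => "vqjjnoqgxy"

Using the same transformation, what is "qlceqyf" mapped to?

The transformation: shift every letter 5 places forward in the alphabet (wrapping around), then reverse the string.
Applying both steps to "qlceqyf": "vqhjvdk", then "kdvjhqv".

kdvjhqv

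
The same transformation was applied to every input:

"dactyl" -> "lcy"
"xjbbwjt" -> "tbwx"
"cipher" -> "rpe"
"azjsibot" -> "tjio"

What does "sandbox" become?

Each output is the input with this applied: swap the first and last characters, then keep every other character starting from the first (positions 1st, 3rd, 5th, ...).
Applying both steps to "sandbox": "xandbos", then "xnbs".

xnbs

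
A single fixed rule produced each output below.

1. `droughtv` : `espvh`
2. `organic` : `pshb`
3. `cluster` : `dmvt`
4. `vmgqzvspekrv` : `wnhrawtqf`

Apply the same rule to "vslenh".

Each output is the input with this applied: delete the last 3 characters, then shift every letter 1 place forward in the alphabet (wrapping around).
Working it through for "vslenh": intermediate "vsl", final "wtm".

wtm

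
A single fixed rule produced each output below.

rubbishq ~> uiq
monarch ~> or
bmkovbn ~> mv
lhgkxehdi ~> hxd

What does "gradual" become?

ru

The rule is to keep one character in every 3, starting at position 2 (positions 2nd, 5th, 8th, ...).
For "gradual" the result is "ru".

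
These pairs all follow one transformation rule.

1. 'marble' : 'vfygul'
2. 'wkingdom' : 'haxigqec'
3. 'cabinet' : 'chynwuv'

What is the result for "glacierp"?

Rule — shift every letter 6 places backward in the alphabet (wrapping around), then move the first 3 characters to the end (rotate left by 3).
Working it through for "glacierp": intermediate "afuwcylj", final "wcyljafu".
(Check on "cabinet": → "wuvchyn" → "chynwuv" ✓)

wcyljafu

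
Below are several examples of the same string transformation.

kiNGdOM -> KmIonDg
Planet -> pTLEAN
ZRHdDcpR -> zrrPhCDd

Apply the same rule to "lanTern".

The rule is to take characters alternately from the front and the back (1st, last, 2nd, 2nd-last, ...), then flip the case of every letter.
Starting from "lanTern": after the first operation, "lnarneT"; after the second, "LNARNEt".

LNARNEt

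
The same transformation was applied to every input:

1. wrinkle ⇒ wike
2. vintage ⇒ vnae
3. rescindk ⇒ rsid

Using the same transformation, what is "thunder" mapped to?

tudr

The rule is to keep every other character starting from the first (positions 1st, 3rd, 5th, ...).
Applying that to "thunder" gives "tudr".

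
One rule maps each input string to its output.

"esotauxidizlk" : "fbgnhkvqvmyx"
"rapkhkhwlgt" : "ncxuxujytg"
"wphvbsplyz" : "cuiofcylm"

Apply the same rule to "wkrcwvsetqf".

xepjifrgds

In each case the input is transformed by: delete the first character, then shift every letter 13 places forward in the alphabet (wrapping around) — i.e. ROT13.
On "wkrcwvsetqf": the first step gives "krcwvsetqf", and the second then gives "xepjifrgds".
(Check on "wphvbsplyz": → "phvbsplyz" → "cuiofcylm" ✓)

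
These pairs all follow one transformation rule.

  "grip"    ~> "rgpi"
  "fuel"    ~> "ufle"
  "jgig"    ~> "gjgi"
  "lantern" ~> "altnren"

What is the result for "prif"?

Looking at the pairs, the operation is to swap each adjacent pair of characters (1↔2, 3↔4, ...).
For "prif" the result is "rpfi".

rpfi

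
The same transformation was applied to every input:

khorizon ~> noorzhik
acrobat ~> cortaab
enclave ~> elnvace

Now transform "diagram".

The rule is to sort the characters into alphabetical order, then move the first 3 characters to the end (rotate left by 3).
Working it through for "diagram": intermediate "aadgimr", final "gimraad".

gimraad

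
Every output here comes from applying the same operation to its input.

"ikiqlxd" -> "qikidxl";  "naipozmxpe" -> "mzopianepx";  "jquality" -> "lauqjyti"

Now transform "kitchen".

ctikneh

Looking at the pairs, the operation is to move the last 3 characters to the front (rotate right by 3), then reverse the string.
Applying that to "kitchen" gives "ctikneh".
(Check on "jquality": → "ityjqual" → "lauqjyti" ✓)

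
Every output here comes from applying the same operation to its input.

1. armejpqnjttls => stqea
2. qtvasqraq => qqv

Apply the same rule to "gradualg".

gur

In each case the input is transformed by: reverse the string, then keep one character in every 3, starting at position 1 (positions 1st, 4th, 7th, ...).
"gradualg" → "glaudarg" → "gur".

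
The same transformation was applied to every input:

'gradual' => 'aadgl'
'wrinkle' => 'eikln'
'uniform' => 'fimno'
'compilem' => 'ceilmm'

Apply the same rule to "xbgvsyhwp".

bghpsvw

What's happening: sort the characters into alphabetical order, then delete the last 2 characters.
Working it through for "xbgvsyhwp": intermediate "bghpsvwxy", final "bghpsvw".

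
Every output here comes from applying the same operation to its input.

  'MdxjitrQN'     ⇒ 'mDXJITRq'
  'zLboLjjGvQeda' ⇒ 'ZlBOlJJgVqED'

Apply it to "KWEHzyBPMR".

What's happening: delete the last character, then flip the case of every letter.
For "KWEHzyBPMR", step one produces "KWEHzyBPM"; step two turns that into "kwehZYbpm".

kwehZYbpm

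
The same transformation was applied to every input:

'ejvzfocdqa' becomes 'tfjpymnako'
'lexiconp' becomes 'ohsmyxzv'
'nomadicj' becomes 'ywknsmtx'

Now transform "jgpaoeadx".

The pattern: shift every letter 10 places forward in the alphabet (wrapping around), then move the first character to the end.
Applying both steps to "jgpaoeadx": "tqzkyoknh", then "qzkyoknht".

qzkyoknht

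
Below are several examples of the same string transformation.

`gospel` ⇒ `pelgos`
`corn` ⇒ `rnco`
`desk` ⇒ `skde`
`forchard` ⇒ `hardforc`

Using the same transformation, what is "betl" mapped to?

What's happening: swap the front and back halves of the string.
Applying that to "betl" gives "tlbe".

tlbe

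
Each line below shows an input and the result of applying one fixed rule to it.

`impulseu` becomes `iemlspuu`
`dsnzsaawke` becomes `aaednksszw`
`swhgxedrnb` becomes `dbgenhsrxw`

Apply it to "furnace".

cafernu

The pattern: sort the characters into alphabetical order, then swap each adjacent pair of characters (1↔2, 3↔4, ...).
For "furnace", step one produces "acefnru"; step two turns that into "cafernu".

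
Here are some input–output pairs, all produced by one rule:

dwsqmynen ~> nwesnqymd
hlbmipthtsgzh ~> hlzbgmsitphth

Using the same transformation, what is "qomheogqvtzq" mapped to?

qozmthveqogq

In each case the input is transformed by: take characters alternately from the front and the back (1st, last, 2nd, 2nd-last, ...), then move the first character to the end.
On "qomheogqvtzq": the first step gives "qqozmthveqog", and the second then gives "qozmthveqogq".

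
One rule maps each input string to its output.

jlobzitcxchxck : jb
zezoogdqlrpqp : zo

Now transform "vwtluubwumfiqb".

What's happening: keep one character in every 3, starting at position 1 (positions 1st, 4th, 7th, ...), then delete the last 3 characters.
Doing the same to "vwtluubwumfiqb": "vl".
(Check on "zezoogdqlrpqp": → "zodrp" → "zo" ✓)

vl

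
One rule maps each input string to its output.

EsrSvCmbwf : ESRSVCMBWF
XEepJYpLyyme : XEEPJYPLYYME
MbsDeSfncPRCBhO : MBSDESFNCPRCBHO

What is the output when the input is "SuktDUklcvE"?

SUKTDUKLCVE

In each case the input is transformed by: convert every letter to uppercase.
Doing the same to "SuktDUklcvE": "SUKTDUKLCVE".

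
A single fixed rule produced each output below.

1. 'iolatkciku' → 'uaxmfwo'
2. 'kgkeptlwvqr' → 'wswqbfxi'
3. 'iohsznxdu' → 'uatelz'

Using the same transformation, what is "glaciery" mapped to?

The transformation: shift every letter 12 places forward in the alphabet (wrapping around), then delete the last 3 characters.
On "glaciery": the first step gives "sxmouqdk", and the second then gives "sxmou".

sxmou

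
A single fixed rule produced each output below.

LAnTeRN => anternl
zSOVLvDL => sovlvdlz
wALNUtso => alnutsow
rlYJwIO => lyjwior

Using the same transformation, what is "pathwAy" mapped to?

Rule — move the first character to the end, then convert every letter to lowercase.
Applying both steps to "pathwAy": "athwAyp", then "athwayp".
(Check on "wALNUtso": → "ALNUtsow" → "alnutsow" ✓)

athwayp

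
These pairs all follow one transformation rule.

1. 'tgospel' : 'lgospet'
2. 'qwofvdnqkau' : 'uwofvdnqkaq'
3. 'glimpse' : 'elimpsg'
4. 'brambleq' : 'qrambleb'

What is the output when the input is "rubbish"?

hubbisr

In each case the input is transformed by: swap the first and last characters.
Applying that to "rubbish" gives "hubbisr".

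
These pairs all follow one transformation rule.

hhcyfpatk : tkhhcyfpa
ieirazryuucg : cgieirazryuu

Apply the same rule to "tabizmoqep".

Looking at the pairs, the operation is to move the last 2 characters to the front (rotate right by 2).
For "tabizmoqep" the result is "eptabizmoq".

eptabizmoq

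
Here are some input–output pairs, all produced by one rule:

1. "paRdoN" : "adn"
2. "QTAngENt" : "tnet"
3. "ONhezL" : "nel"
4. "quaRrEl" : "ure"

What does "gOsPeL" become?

What's happening: keep every other character starting from the second (positions 2nd, 4th, 6th, ...), then convert every letter to lowercase.
Working it through for "gOsPeL": intermediate "OPL", final "opl".

opl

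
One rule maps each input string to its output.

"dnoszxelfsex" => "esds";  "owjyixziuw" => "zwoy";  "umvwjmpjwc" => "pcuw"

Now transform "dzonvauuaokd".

uodn

The rule is to keep one character in every 3, starting at position 1 (positions 1st, 4th, 7th, ...), then move the last 2 characters to the front (rotate right by 2).
For "dzonvauuaokd", step one produces "dnuo"; step two turns that into "uodn".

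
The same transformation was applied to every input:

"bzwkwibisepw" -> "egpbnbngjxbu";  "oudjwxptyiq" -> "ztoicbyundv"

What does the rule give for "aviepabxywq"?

The pattern: swap each adjacent pair of characters (1↔2, 3↔4, ...), then shift every letter 5 places forward in the alphabet (wrapping around).
"aviepabxywq" → "vaeiapxbwyq" → "afjnfucgbdv".

afjnfucgbdv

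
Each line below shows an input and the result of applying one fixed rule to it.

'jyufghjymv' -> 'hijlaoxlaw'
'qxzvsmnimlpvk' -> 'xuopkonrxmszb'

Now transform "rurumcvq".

woexstwt

Rule — move the first 3 characters to the end (rotate left by 3), then shift every letter 2 places forward in the alphabet (wrapping around).
"rurumcvq" → "umcvqrur" → "woexstwt".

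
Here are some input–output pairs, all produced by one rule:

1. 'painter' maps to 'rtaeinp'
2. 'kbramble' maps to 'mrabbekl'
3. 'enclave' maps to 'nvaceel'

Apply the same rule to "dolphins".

psdhilno

The rule is to sort the characters into alphabetical order, then move the last 2 characters to the front (rotate right by 2).
Working it through for "dolphins": intermediate "dhilnops", final "psdhilno".
(Check on "painter": → "aeinprt" → "rtaeinp" ✓)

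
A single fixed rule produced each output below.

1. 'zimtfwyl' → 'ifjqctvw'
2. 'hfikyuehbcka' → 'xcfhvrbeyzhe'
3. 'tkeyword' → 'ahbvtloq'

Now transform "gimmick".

What's happening: swap the first and last characters, then shift every letter 3 places backward in the alphabet (wrapping around).
Starting from "gimmick": after the first operation, "kimmicg"; after the second, "hfjjfzd".

hfjjfzd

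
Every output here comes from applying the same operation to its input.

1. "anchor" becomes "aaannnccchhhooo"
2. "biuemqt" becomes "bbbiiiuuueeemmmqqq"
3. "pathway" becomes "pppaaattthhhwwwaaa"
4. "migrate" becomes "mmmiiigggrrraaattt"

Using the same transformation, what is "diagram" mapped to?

The transformation: repeat every character 3 times, then delete the last 3 characters.
For "diagram" the result is "dddiiiaaagggrrraaa".

dddiiiaaagggrrraaa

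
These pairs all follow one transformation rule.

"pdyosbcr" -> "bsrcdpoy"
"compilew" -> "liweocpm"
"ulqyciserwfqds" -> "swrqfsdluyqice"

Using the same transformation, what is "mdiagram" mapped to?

rgmadmai

Each output is the input with this applied: swap each adjacent pair of characters (1↔2, 3↔4, ...), then swap the front and back halves of the string.
Applying both steps to "mdiagram": "dmairgma", then "rgmadmai".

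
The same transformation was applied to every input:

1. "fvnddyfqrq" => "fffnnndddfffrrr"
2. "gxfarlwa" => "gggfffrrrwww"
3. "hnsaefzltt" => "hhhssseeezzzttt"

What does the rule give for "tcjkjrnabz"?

The transformation: keep every other character starting from the first (positions 1st, 3rd, 5th, ...), then repeat every character 3 times.
On "tcjkjrnabz" that produces "tttjjjjjjnnnbbb".

tttjjjjjjnnnbbb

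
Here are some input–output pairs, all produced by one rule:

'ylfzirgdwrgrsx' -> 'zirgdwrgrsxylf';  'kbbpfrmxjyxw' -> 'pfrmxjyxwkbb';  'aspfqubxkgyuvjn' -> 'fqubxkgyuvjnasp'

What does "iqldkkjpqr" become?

Rule — move the first 3 characters to the end (rotate left by 3).
"iqldkkjpqr" → "dkkjpqriql".

dkkjpqriql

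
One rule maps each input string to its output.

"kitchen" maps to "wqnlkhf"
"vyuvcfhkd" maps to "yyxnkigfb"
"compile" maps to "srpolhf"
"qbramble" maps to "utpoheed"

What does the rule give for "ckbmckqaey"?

Looking at the pairs, the operation is to shift every letter 3 places forward in the alphabet (wrapping around), then sort the characters into reverse alphabetical order.
For "ckbmckqaey" the result is "tpnnhffedb".

tpnnhffedb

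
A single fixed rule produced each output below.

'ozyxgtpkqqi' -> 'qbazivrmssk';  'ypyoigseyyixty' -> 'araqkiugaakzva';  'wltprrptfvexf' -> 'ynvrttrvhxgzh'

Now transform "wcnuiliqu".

yepwknksw

What's happening: shift every letter 2 places forward in the alphabet (wrapping around).
Applying that to "wcnuiliqu" gives "yepwknksw".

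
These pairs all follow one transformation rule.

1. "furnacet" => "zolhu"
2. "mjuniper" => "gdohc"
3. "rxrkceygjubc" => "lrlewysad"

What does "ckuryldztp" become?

weolsfx

In each case the input is transformed by: delete the last 3 characters, then shift every letter 6 places backward in the alphabet (wrapping around).
Applying both steps to "ckuryldztp": "ckuryld", then "weolsfx".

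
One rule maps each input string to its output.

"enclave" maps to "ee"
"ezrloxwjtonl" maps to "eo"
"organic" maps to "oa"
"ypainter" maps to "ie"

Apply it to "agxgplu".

The transformation: keep one character in every 3, starting at position 1 (positions 1st, 4th, 7th, ...), then keep only the vowels.
Starting from "agxgplu": after the first operation, "agu"; after the second, "au".
(Check on "enclave": → "ele" → "ee" ✓)

au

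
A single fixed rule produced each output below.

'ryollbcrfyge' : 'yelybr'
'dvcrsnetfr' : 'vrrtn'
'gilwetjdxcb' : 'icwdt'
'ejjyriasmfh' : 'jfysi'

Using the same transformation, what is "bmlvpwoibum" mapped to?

Each output is the input with this applied: keep every other character starting from the second (positions 2nd, 4th, 6th, ...), then take characters alternately from the front and the back (1st, last, 2nd, 2nd-last, ...).
For "bmlvpwoibum", step one produces "mvwiu"; step two turns that into "muviw".
(Check on "gilwetjdxcb": → "iwtdc" → "icwdt" ✓)

muviw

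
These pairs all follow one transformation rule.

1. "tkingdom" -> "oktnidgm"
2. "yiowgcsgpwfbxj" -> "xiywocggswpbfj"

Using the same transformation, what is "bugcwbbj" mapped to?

bubcgbwj

The pattern: swap each adjacent pair of characters (1↔2, 3↔4, ...), then move the last character to the front.
Working it through for "bugcwbbj": intermediate "ubcgbwjb", final "bubcgbwj".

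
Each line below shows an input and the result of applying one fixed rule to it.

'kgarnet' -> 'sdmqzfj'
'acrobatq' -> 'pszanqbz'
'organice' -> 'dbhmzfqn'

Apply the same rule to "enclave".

Each output is the input with this applied: shift every letter 1 place backward in the alphabet (wrapping around), then reverse the string.
On "enclave": the first step gives "dmbkzud", and the second then gives "duzkbmd".

duzkbmd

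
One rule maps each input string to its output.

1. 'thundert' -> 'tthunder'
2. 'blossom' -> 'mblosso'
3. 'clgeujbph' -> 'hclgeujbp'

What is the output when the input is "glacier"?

rglacie

The transformation: move the last character to the front.
Doing the same to "glacier": "rglacie".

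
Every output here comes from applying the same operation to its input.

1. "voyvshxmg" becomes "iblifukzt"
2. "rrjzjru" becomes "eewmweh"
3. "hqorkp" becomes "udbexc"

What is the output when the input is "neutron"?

In each case the input is transformed by: shift every letter 13 places forward in the alphabet (wrapping around) — i.e. ROT13.
On "neutron" that produces "arhgeba".

arhgeba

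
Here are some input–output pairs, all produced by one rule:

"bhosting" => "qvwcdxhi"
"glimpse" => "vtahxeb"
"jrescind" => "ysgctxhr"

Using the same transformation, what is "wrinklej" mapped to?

lygtxacz

The transformation: shift every letter 11 places backward in the alphabet (wrapping around), then take characters alternately from the front and the back (1st, last, 2nd, 2nd-last, ...).
Applying both steps to "wrinklej": "lgxczaty", then "lygtxacz".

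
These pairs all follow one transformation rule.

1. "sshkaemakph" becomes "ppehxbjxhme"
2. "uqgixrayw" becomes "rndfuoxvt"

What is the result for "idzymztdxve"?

fawvjwqausb

The pattern: shift every letter 3 places backward in the alphabet (wrapping around).
So "idzymztdxve" becomes "fawvjwqausb".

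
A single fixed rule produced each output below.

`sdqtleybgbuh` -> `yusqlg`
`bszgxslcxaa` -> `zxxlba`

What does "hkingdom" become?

oihg

The pattern: keep every other character starting from the first (positions 1st, 3rd, 5th, ...), then sort the characters into reverse alphabetical order.
So "hkingdom" becomes "oihg".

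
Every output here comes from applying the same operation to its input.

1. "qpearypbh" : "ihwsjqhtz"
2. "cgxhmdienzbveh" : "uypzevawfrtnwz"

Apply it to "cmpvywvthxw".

uehnqonlzpo

The rule is to shift every letter 8 places backward in the alphabet (wrapping around).
For "cmpvywvthxw" the result is "uehnqonlzpo".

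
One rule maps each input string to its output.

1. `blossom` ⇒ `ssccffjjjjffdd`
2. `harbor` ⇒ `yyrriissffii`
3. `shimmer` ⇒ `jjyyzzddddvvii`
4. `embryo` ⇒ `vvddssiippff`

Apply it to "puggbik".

Looking at the pairs, the operation is to double every character, then shift every letter 9 places backward in the alphabet (wrapping around).
"puggbik" → "ggllxxxxsszzbb".

ggllxxxxsszzbb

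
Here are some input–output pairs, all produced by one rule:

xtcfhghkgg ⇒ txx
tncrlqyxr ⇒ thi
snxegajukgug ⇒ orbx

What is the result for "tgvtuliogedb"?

mcxs

The pattern: shift every letter 9 places backward in the alphabet (wrapping around), then keep one character in every 3, starting at position 3 (positions 3rd, 6th, 9th, ...).
On "tgvtuliogedb" that produces "mcxs".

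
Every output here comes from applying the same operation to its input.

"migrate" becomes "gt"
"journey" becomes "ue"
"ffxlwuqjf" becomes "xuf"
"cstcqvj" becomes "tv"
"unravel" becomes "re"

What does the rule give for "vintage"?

Each output is the input with this applied: keep one character in every 3, starting at position 3 (positions 3rd, 6th, 9th, ...).
On "vintage" that produces "ng".

ng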